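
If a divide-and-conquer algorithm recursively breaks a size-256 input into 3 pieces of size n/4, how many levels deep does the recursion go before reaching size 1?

For divide and conquer with division factor 4:

Problem sizes at each level:
Level 0: 256
Level 1: 64
Level 2: 16
Level 3: 4
Level 4: 1

The root is level 0 and the size-1 base case is level 4 (the tree spans levels 0 through 4, i.e. 5 levels counting the root), so the depth is the number of divisions: log_4(256) = 4

The recursion tree depth is log_4(256) = 4. At each level, the problem size is divided by 4, so it takes 4 divisions to reduce to a base case of size 1. The algorithm makes 3 recursive calls at each level.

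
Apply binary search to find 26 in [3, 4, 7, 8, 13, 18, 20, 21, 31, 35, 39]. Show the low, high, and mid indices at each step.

Binary search for 26 in [3, 4, 7, 8, 13, 18, 20, 21, 31, 35, 39]:

lo=0, hi=10, mid=5, arr[mid]=18 -> 18 < 26, search right half
lo=6, hi=10, mid=8, arr[mid]=31 -> 31 > 26, search left half
lo=6, hi=7, mid=6, arr[mid]=20 -> 20 < 26, search right half
lo=7, hi=7, mid=7, arr[mid]=21 -> 21 < 26, search right half
lo=8 > hi=7, target 26 not found

Binary search determines that 26 is not in the array after 4 comparisons. The search space was exhausted without finding the target.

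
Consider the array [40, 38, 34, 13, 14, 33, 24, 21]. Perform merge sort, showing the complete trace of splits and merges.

Merge sort trace:

Split: [40, 38, 34, 13, 14, 33, 24, 21] -> [40, 38, 34, 13] and [14, 33, 24, 21]
  Split: [40, 38, 34, 13] -> [40, 38] and [34, 13]
    Split: [40, 38] -> [40] and [38]
    Merge: [40] + [38] -> [38, 40]
    Split: [34, 13] -> [34] and [13]
    Merge: [34] + [13] -> [13, 34]
  Merge: [38, 40] + [13, 34] -> [13, 34, 38, 40]
  Split: [14, 33, 24, 21] -> [14, 33] and [24, 21]
    Split: [14, 33] -> [14] and [33]
    Merge: [14] + [33] -> [14, 33]
    Split: [24, 21] -> [24] and [21]
    Merge: [24] + [21] -> [21, 24]
  Merge: [14, 33] + [21, 24] -> [14, 21, 24, 33]
Merge: [13, 34, 38, 40] + [14, 21, 24, 33] -> [13, 14, 21, 24, 33, 34, 38, 40]

Final sorted array: [13, 14, 21, 24, 33, 34, 38, 40]

The merge sort proceeds by recursively splitting the array and merging sorted halves.
After all merges, the sorted array is [13, 14, 21, 24, 33, 34, 38, 40].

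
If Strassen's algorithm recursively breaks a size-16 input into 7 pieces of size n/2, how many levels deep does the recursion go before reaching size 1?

For divide and conquer with division factor 2:

Problem sizes at each level:
Level 0: 16
Level 1: 8
Level 2: 4
Level 3: 2
Level 4: 1

The root is level 0 and the size-1 base case is level 4 (the tree spans levels 0 through 4, i.e. 5 levels counting the root), so the depth is the number of divisions: log_2(16) = 4

The recursion tree depth is log_2(16) = 4. At each level, the problem size is divided by 2, so it takes 4 divisions to reduce to a base case of size 1. The algorithm makes 7 recursive calls at each level.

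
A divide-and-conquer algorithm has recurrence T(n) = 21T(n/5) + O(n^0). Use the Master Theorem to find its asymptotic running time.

Master Theorem for T(n) = 21T(n/5) + O(n^0):

a = 21, b = 5, c = 0
log_b(a) = log_5(21) = 1.8917

Case 1: c = 0 < log_5(21) = 1.8917
T(n) = O(n^(log_5 21))

For T(n) = 21T(n/5) + O(n^0): log_5(21) = 1.8917. This is Case 1 of the Master Theorem (c < log_b(a), work dominated by leaves), giving O(n^(log_5 21)).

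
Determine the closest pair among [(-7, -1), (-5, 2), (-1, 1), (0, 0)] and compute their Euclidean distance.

Computing all pairwise distances among 4 points:

d((-7, -1), (-5, 2)) = 3.6056
d((-7, -1), (-1, 1)) = 6.3246
d((-7, -1), (0, 0)) = 7.0711
d((-5, 2), (-1, 1)) = 4.1231
d((-5, 2), (0, 0)) = 5.3852
d((-1, 1), (0, 0)) = 1.4142 <-- minimum

Closest pair: (-1, 1) and (0, 0) with distance 1.4142

The closest pair is (-1, 1) and (0, 0) with Euclidean distance 1.4142. For 4 points, brute-force pairwise comparison is shown above. For large n, the divide-and-conquer algorithm (sort by x, recurse on halves, check the dividing strip) achieves O(n log n).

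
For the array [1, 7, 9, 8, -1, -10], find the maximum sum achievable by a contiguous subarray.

Using Kadane's algorithm on [1, 7, 9, 8, -1, -10]:

Scanning through the array:
Position 1 (value 7): max_ending_here = 8, max_so_far = 8
Position 2 (value 9): max_ending_here = 17, max_so_far = 17
Position 3 (value 8): max_ending_here = 25, max_so_far = 25
Position 4 (value -1): max_ending_here = 24, max_so_far = 25
Position 5 (value -10): max_ending_here = 14, max_so_far = 25

Maximum subarray: [1, 7, 9, 8]
Maximum sum: 25

The maximum subarray is [1, 7, 9, 8] with sum 25. This subarray runs from index 0 to index 3.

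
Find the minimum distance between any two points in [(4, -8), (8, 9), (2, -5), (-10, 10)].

Computing all pairwise distances among 4 points:

d((4, -8), (8, 9)) = 17.4642
d((4, -8), (2, -5)) = 3.6056 <-- minimum
d((4, -8), (-10, 10)) = 22.8035
d((8, 9), (2, -5)) = 15.2315
d((8, 9), (-10, 10)) = 18.0278
d((2, -5), (-10, 10)) = 19.2094

Closest pair: (4, -8) and (2, -5) with distance 3.6056

The closest pair is (4, -8) and (2, -5) with Euclidean distance 3.6056. For 4 points, brute-force pairwise comparison is shown above. For large n, the divide-and-conquer algorithm (sort by x, recurse on halves, check the dividing strip) achieves O(n log n).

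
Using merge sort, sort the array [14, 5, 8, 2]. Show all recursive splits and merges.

Merge sort trace:

Split: [14, 5, 8, 2] -> [14, 5] and [8, 2]
  Split: [14, 5] -> [14] and [5]
  Merge: [14] + [5] -> [5, 14]
  Split: [8, 2] -> [8] and [2]
  Merge: [8] + [2] -> [2, 8]
Merge: [5, 14] + [2, 8] -> [2, 5, 8, 14]

Final sorted array: [2, 5, 8, 14]

The merge sort proceeds by recursively splitting the array and merging sorted halves.
After all merges, the sorted array is [2, 5, 8, 14].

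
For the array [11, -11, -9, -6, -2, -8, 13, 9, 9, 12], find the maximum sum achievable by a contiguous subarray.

Using Kadane's algorithm on [11, -11, -9, -6, -2, -8, 13, 9, 9, 12]:

Scanning through the array:
Position 1 (value -11): max_ending_here = 0, max_so_far = 11
Position 2 (value -9): max_ending_here = -9, max_so_far = 11
Position 3 (value -6): max_ending_here = -6, max_so_far = 11
Position 4 (value -2): max_ending_here = -2, max_so_far = 11
Position 5 (value -8): max_ending_here = -8, max_so_far = 11
Position 6 (value 13): max_ending_here = 13, max_so_far = 13
Position 7 (value 9): max_ending_here = 22, max_so_far = 22
Position 8 (value 9): max_ending_here = 31, max_so_far = 31
Position 9 (value 12): max_ending_here = 43, max_so_far = 43

Maximum subarray: [13, 9, 9, 12]
Maximum sum: 43

The maximum subarray is [13, 9, 9, 12] with sum 43. This subarray runs from index 6 to index 9.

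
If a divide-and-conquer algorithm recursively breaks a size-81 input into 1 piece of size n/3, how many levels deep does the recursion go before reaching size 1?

For divide and conquer with division factor 3:

Problem sizes at each level:
Level 0: 81
Level 1: 27
Level 2: 9
Level 3: 3
Level 4: 1

The root is level 0 and the size-1 base case is level 4 (the tree spans levels 0 through 4, i.e. 5 levels counting the root), so the depth is the number of divisions: log_3(81) = 4

The recursion tree depth is log_3(81) = 4. At each level, the problem size is divided by 3, so it takes 4 divisions to reduce to a base case of size 1. The algorithm makes 1 recursive call at each level.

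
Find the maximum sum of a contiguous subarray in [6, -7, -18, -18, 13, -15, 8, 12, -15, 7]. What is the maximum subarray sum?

Using Kadane's algorithm on [6, -7, -18, -18, 13, -15, 8, 12, -15, 7]:

Scanning through the array:
Position 1 (value -7): max_ending_here = -1, max_so_far = 6
Position 2 (value -18): max_ending_here = -18, max_so_far = 6
Position 3 (value -18): max_ending_here = -18, max_so_far = 6
Position 4 (value 13): max_ending_here = 13, max_so_far = 13
Position 5 (value -15): max_ending_here = -2, max_so_far = 13
Position 6 (value 8): max_ending_here = 8, max_so_far = 13
Position 7 (value 12): max_ending_here = 20, max_so_far = 20
Position 8 (value -15): max_ending_here = 5, max_so_far = 20
Position 9 (value 7): max_ending_here = 12, max_so_far = 20

Maximum subarray: [8, 12]
Maximum sum: 20

The maximum subarray is [8, 12] with sum 20. This subarray runs from index 6 to index 7.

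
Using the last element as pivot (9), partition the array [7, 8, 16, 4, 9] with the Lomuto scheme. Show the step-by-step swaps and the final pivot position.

Lomuto partition with pivot = 9:

Initial array: [7, 8, 16, 4, 9]

arr[0]=7 <= 9: swap with position 0, array becomes [7, 8, 16, 4, 9]
arr[1]=8 <= 9: swap with position 1, array becomes [7, 8, 16, 4, 9]
arr[2]=16 > 9: no swap
arr[3]=4 <= 9: swap with position 2, array becomes [7, 8, 4, 16, 9]

Place pivot at position 3: [7, 8, 4, 9, 16]
Pivot position: 3

After partitioning with pivot 9, the array becomes [7, 8, 4, 9, 16]. The pivot is placed at index 3. All elements to the left of the pivot are <= 9, and all elements to the right are > 9.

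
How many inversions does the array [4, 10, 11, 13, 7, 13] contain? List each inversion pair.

Finding inversions in [4, 10, 11, 13, 7, 13]:

(1, 4): arr[1]=10 > arr[4]=7
(2, 4): arr[2]=11 > arr[4]=7
(3, 4): arr[3]=13 > arr[4]=7

Total inversions: 3

The array has 3 inversion(s): (1,4), (2,4), (3,4). Each pair (i,j) satisfies i < j and arr[i] > arr[j].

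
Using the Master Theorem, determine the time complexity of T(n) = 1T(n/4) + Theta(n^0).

Master Theorem for T(n) = 1T(n/4) + O(n^0):

a = 1, b = 4, c = 0
log_b(a) = log_4(1) = 0.0000

Case 2: c = 0 = log_4(1) = 0.0000
T(n) = O(n^0 log n) = O(log n)

For T(n) = 1T(n/4) + O(n^0): log_4(1) = 0.0000. This is Case 2 of the Master Theorem (c = log_b(a), equal work at all levels), giving O(log n).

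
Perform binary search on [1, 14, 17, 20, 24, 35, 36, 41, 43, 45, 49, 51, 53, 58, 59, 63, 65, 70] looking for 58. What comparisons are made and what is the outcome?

Binary search for 58 in [1, 14, 17, 20, 24, 35, 36, 41, 43, 45, 49, 51, 53, 58, 59, 63, 65, 70]:

lo=0, hi=17, mid=8, arr[mid]=43 -> 43 < 58, search right half
lo=9, hi=17, mid=13, arr[mid]=58 -> Found target at index 13!

Binary search finds 58 at index 13 after 2 comparisons. The search repeatedly halves the search space by comparing with the middle element.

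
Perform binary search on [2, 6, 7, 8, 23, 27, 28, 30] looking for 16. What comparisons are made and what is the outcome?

Binary search for 16 in [2, 6, 7, 8, 23, 27, 28, 30]:

lo=0, hi=7, mid=3, arr[mid]=8 -> 8 < 16, search right half
lo=4, hi=7, mid=5, arr[mid]=27 -> 27 > 16, search left half
lo=4, hi=4, mid=4, arr[mid]=23 -> 23 > 16, search left half
lo=4 > hi=3, target 16 not found

Binary search determines that 16 is not in the array after 3 comparisons. The search space was exhausted without finding the target.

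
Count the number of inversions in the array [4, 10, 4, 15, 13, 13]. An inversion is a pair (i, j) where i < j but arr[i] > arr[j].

Finding inversions in [4, 10, 4, 15, 13, 13]:

(1, 2): arr[1]=10 > arr[2]=4
(3, 4): arr[3]=15 > arr[4]=13
(3, 5): arr[3]=15 > arr[5]=13

Total inversions: 3

The array has 3 inversion(s): (1,2), (3,4), (3,5). Each pair (i,j) satisfies i < j and arr[i] > arr[j].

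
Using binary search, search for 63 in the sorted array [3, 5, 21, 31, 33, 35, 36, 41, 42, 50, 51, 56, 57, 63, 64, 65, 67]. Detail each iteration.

Binary search for 63 in [3, 5, 21, 31, 33, 35, 36, 41, 42, 50, 51, 56, 57, 63, 64, 65, 67]:

lo=0, hi=16, mid=8, arr[mid]=42 -> 42 < 63, search right half
lo=9, hi=16, mid=12, arr[mid]=57 -> 57 < 63, search right half
lo=13, hi=16, mid=14, arr[mid]=64 -> 64 > 63, search left half
lo=13, hi=13, mid=13, arr[mid]=63 -> Found target at index 13!

Binary search finds 63 at index 13 after 4 comparisons. The search repeatedly halves the search space by comparing with the middle element.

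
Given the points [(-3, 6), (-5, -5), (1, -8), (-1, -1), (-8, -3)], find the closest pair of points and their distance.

Computing all pairwise distances among 5 points:

d((-3, 6), (-5, -5)) = 11.1803
d((-3, 6), (1, -8)) = 14.5602
d((-3, 6), (-1, -1)) = 7.2801
d((-3, 6), (-8, -3)) = 10.2956
d((-5, -5), (1, -8)) = 6.7082
d((-5, -5), (-1, -1)) = 5.6569
d((-5, -5), (-8, -3)) = 3.6056 <-- minimum
d((1, -8), (-1, -1)) = 7.2801
d((1, -8), (-8, -3)) = 10.2956
d((-1, -1), (-8, -3)) = 7.2801

Closest pair: (-5, -5) and (-8, -3) with distance 3.6056

The closest pair is (-5, -5) and (-8, -3) with Euclidean distance 3.6056. For 5 points, brute-force pairwise comparison is shown above. For large n, the divide-and-conquer algorithm (sort by x, recurse on halves, check the dividing strip) achieves O(n log n).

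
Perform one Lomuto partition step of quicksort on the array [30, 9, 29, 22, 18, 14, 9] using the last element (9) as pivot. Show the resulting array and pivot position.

Lomuto partition with pivot = 9:

Initial array: [30, 9, 29, 22, 18, 14, 9]

arr[0]=30 > 9: no swap
arr[1]=9 <= 9: swap with position 0, array becomes [9, 30, 29, 22, 18, 14, 9]
arr[2]=29 > 9: no swap
arr[3]=22 > 9: no swap
arr[4]=18 > 9: no swap
arr[5]=14 > 9: no swap

Place pivot at position 1: [9, 9, 29, 22, 18, 14, 30]
Pivot position: 1

After partitioning with pivot 9, the array becomes [9, 9, 29, 22, 18, 14, 30]. The pivot is placed at index 1. All elements to the left of the pivot are <= 9, and all elements to the right are > 9.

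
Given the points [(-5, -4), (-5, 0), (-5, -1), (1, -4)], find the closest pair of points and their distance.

Computing all pairwise distances among 4 points:

d((-5, -4), (-5, 0)) = 4.0
d((-5, -4), (-5, -1)) = 3.0
d((-5, -4), (1, -4)) = 6.0
d((-5, 0), (-5, -1)) = 1.0 <-- minimum
d((-5, 0), (1, -4)) = 7.2111
d((-5, -1), (1, -4)) = 6.7082

Closest pair: (-5, 0) and (-5, -1) with distance 1.0

The closest pair is (-5, 0) and (-5, -1) with Euclidean distance 1.0. For 4 points, brute-force pairwise comparison is shown above. For large n, the divide-and-conquer algorithm (sort by x, recurse on halves, check the dividing strip) achieves O(n log n).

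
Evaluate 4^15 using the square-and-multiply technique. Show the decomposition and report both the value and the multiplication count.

Computing 4^15 by squaring (build up from 4^1; each line after the first costs one multiplication):

4^1 = 4
4^2 = (4^1)^2 = 4^2 = 16
4^3 = 4 * 4^2 = 4 * 16 = 64
4^6 = (4^3)^2 = 64^2 = 4096
4^7 = 4 * 4^6 = 4 * 4096 = 16384
4^14 = (4^7)^2 = 16384^2 = 268435456
4^15 = 4 * 4^14 = 4 * 268435456 = 1073741824

Result: 1073741824
Multiplications needed: 6 (6 lines after 4^1)

4^15 = 1073741824. Using exponentiation by squaring, this requires 6 multiplications. The key idea: if the exponent is even, square the half-power; if odd, multiply by the base once.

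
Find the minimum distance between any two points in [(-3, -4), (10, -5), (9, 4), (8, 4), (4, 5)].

Computing all pairwise distances among 5 points:

d((-3, -4), (10, -5)) = 13.0384
d((-3, -4), (9, 4)) = 14.4222
d((-3, -4), (8, 4)) = 13.6015
d((-3, -4), (4, 5)) = 11.4018
d((10, -5), (9, 4)) = 9.0554
d((10, -5), (8, 4)) = 9.2195
d((10, -5), (4, 5)) = 11.6619
d((9, 4), (8, 4)) = 1.0 <-- minimum
d((9, 4), (4, 5)) = 5.099
d((8, 4), (4, 5)) = 4.1231

Closest pair: (9, 4) and (8, 4) with distance 1.0

The closest pair is (9, 4) and (8, 4) with Euclidean distance 1.0. For 5 points, brute-force pairwise comparison is shown above. For large n, the divide-and-conquer algorithm (sort by x, recurse on halves, check the dividing strip) achieves O(n log n).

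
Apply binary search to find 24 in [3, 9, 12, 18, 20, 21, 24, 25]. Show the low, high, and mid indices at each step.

Binary search for 24 in [3, 9, 12, 18, 20, 21, 24, 25]:

lo=0, hi=7, mid=3, arr[mid]=18 -> 18 < 24, search right half
lo=4, hi=7, mid=5, arr[mid]=21 -> 21 < 24, search right half
lo=6, hi=7, mid=6, arr[mid]=24 -> Found target at index 6!

Binary search finds 24 at index 6 after 3 comparisons. The search repeatedly halves the search space by comparing with the middle element.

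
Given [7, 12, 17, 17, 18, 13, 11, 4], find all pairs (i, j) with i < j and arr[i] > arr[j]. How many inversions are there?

Finding inversions in [7, 12, 17, 17, 18, 13, 11, 4]:

(0, 7): arr[0]=7 > arr[7]=4
(1, 6): arr[1]=12 > arr[6]=11
(1, 7): arr[1]=12 > arr[7]=4
(2, 5): arr[2]=17 > arr[5]=13
(2, 6): arr[2]=17 > arr[6]=11
(2, 7): arr[2]=17 > arr[7]=4
(3, 5): arr[3]=17 > arr[5]=13
(3, 6): arr[3]=17 > arr[6]=11
(3, 7): arr[3]=17 > arr[7]=4
(4, 5): arr[4]=18 > arr[5]=13
(4, 6): arr[4]=18 > arr[6]=11
(4, 7): arr[4]=18 > arr[7]=4
(5, 6): arr[5]=13 > arr[6]=11
(5, 7): arr[5]=13 > arr[7]=4
(6, 7): arr[6]=11 > arr[7]=4

Total inversions: 15

The array has 15 inversion(s): (0,7), (1,6), (1,7), (2,5), (2,6), (2,7), (3,5), (3,6), (3,7), (4,5), (4,6), (4,7), (5,6), (5,7), (6,7). Each pair (i,j) satisfies i < j and arr[i] > arr[j].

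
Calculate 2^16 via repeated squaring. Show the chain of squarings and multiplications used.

Computing 2^16 by squaring (build up from 2^1; each line after the first costs one multiplication):

2^1 = 2
2^2 = (2^1)^2 = 2^2 = 4
2^4 = (2^2)^2 = 4^2 = 16
2^8 = (2^4)^2 = 16^2 = 256
2^16 = (2^8)^2 = 256^2 = 65536

Result: 65536
Multiplications needed: 4 (4 lines after 2^1)

2^16 = 65536. Using exponentiation by squaring, this requires 4 multiplications. The key idea: if the exponent is even, square the half-power; if odd, multiply by the base once.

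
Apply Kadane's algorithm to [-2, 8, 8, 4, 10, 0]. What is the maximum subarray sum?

Using Kadane's algorithm on [-2, 8, 8, 4, 10, 0]:

Scanning through the array:
Position 1 (value 8): max_ending_here = 8, max_so_far = 8
Position 2 (value 8): max_ending_here = 16, max_so_far = 16
Position 3 (value 4): max_ending_here = 20, max_so_far = 20
Position 4 (value 10): max_ending_here = 30, max_so_far = 30
Position 5 (value 0): max_ending_here = 30, max_so_far = 30

Maximum subarray: [8, 8, 4, 10]
Maximum sum: 30

The maximum subarray is [8, 8, 4, 10] with sum 30. This subarray runs from index 1 to index 4.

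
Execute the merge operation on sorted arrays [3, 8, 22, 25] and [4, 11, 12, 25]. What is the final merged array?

Merging process:

Compare 3 vs 4: take 3 from left. Merged: [3]
Compare 8 vs 4: take 4 from right. Merged: [3, 4]
Compare 8 vs 11: take 8 from left. Merged: [3, 4, 8]
Compare 22 vs 11: take 11 from right. Merged: [3, 4, 8, 11]
Compare 22 vs 12: take 12 from right. Merged: [3, 4, 8, 11, 12]
Compare 22 vs 25: take 22 from left. Merged: [3, 4, 8, 11, 12, 22]
Compare 25 vs 25: take 25 from left. Merged: [3, 4, 8, 11, 12, 22, 25]
Append remaining from right: [25]. Merged: [3, 4, 8, 11, 12, 22, 25, 25]

Final merged array: [3, 4, 8, 11, 12, 22, 25, 25]
Total comparisons: 7

The merged array is [3, 4, 8, 11, 12, 22, 25, 25], requiring 7 comparisons. The merge step runs in O(n) time where n is the total number of elements.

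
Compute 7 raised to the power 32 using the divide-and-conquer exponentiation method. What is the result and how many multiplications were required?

Computing 7^32 by squaring (build up from 7^1; each line after the first costs one multiplication):

7^1 = 7
7^2 = (7^1)^2 = 7^2 = 49
7^4 = (7^2)^2 = 49^2 = 2401
7^8 = (7^4)^2 = 2401^2 = 5764801
7^16 = (7^8)^2 = 5764801^2 = 33232930569601
7^32 = (7^16)^2 = 33232930569601^2 = 1104427674243920646305299201

Result: 1104427674243920646305299201
Multiplications needed: 5 (5 lines after 7^1)

7^32 = 1104427674243920646305299201. Using exponentiation by squaring, this requires 5 multiplications. The key idea: if the exponent is even, square the half-power; if odd, multiply by the base once.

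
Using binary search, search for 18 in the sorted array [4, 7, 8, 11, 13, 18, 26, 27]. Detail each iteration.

Binary search for 18 in [4, 7, 8, 11, 13, 18, 26, 27]:

lo=0, hi=7, mid=3, arr[mid]=11 -> 11 < 18, search right half
lo=4, hi=7, mid=5, arr[mid]=18 -> Found target at index 5!

Binary search finds 18 at index 5 after 2 comparisons. The search repeatedly halves the search space by comparing with the middle element.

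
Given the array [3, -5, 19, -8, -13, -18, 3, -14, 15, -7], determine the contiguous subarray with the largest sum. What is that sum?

Using Kadane's algorithm on [3, -5, 19, -8, -13, -18, 3, -14, 15, -7]:

Scanning through the array:
Position 1 (value -5): max_ending_here = -2, max_so_far = 3
Position 2 (value 19): max_ending_here = 19, max_so_far = 19
Position 3 (value -8): max_ending_here = 11, max_so_far = 19
Position 4 (value -13): max_ending_here = -2, max_so_far = 19
Position 5 (value -18): max_ending_here = -18, max_so_far = 19
Position 6 (value 3): max_ending_here = 3, max_so_far = 19
Position 7 (value -14): max_ending_here = -11, max_so_far = 19
Position 8 (value 15): max_ending_here = 15, max_so_far = 19
Position 9 (value -7): max_ending_here = 8, max_so_far = 19

Maximum subarray: [19]
Maximum sum: 19

The maximum subarray is [19] with sum 19. This subarray runs from index 2 to index 2.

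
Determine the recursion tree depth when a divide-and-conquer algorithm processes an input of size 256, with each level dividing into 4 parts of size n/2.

For divide and conquer with division factor 2:

Problem sizes at each level:
Level 0: 256
Level 1: 128
Level 2: 64
Level 3: 32
Level 4: 16
Level 5: 8
Level 6: 4
Level 7: 2
Level 8: 1

The root is level 0 and the size-1 base case is level 8 (the tree spans levels 0 through 8, i.e. 9 levels counting the root), so the depth is the number of divisions: log_2(256) = 8

The recursion tree depth is log_2(256) = 8. At each level, the problem size is divided by 2, so it takes 8 divisions to reduce to a base case of size 1. The algorithm makes 4 recursive calls at each level.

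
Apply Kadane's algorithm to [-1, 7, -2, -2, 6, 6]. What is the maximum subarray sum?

Using Kadane's algorithm on [-1, 7, -2, -2, 6, 6]:

Scanning through the array:
Position 1 (value 7): max_ending_here = 7, max_so_far = 7
Position 2 (value -2): max_ending_here = 5, max_so_far = 7
Position 3 (value -2): max_ending_here = 3, max_so_far = 7
Position 4 (value 6): max_ending_here = 9, max_so_far = 9
Position 5 (value 6): max_ending_here = 15, max_so_far = 15

Maximum subarray: [7, -2, -2, 6, 6]
Maximum sum: 15

The maximum subarray is [7, -2, -2, 6, 6] with sum 15. This subarray runs from index 1 to index 5.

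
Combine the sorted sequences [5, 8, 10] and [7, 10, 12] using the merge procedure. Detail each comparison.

Merging process:

Compare 5 vs 7: take 5 from left. Merged: [5]
Compare 8 vs 7: take 7 from right. Merged: [5, 7]
Compare 8 vs 10: take 8 from left. Merged: [5, 7, 8]
Compare 10 vs 10: take 10 from left. Merged: [5, 7, 8, 10]
Append remaining from right: [10, 12]. Merged: [5, 7, 8, 10, 10, 12]

Final merged array: [5, 7, 8, 10, 10, 12]
Total comparisons: 4

The merged array is [5, 7, 8, 10, 10, 12], requiring 4 comparisons. The merge step runs in O(n) time where n is the total number of elements.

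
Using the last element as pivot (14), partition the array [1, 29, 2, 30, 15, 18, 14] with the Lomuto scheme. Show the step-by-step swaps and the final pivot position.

Lomuto partition with pivot = 14:

Initial array: [1, 29, 2, 30, 15, 18, 14]

arr[0]=1 <= 14: swap with position 0, array becomes [1, 29, 2, 30, 15, 18, 14]
arr[1]=29 > 14: no swap
arr[2]=2 <= 14: swap with position 1, array becomes [1, 2, 29, 30, 15, 18, 14]
arr[3]=30 > 14: no swap
arr[4]=15 > 14: no swap
arr[5]=18 > 14: no swap

Place pivot at position 2: [1, 2, 14, 30, 15, 18, 29]
Pivot position: 2

After partitioning with pivot 14, the array becomes [1, 2, 14, 30, 15, 18, 29]. The pivot is placed at index 2. All elements to the left of the pivot are <= 14, and all elements to the right are > 14.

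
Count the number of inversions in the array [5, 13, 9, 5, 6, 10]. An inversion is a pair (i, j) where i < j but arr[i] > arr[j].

Finding inversions in [5, 13, 9, 5, 6, 10]:

(1, 2): arr[1]=13 > arr[2]=9
(1, 3): arr[1]=13 > arr[3]=5
(1, 4): arr[1]=13 > arr[4]=6
(1, 5): arr[1]=13 > arr[5]=10
(2, 3): arr[2]=9 > arr[3]=5
(2, 4): arr[2]=9 > arr[4]=6

Total inversions: 6

The array has 6 inversion(s): (1,2), (1,3), (1,4), (1,5), (2,3), (2,4). Each pair (i,j) satisfies i < j and arr[i] > arr[j].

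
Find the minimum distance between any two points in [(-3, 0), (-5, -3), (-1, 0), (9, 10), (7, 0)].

Computing all pairwise distances among 5 points:

d((-3, 0), (-5, -3)) = 3.6056
d((-3, 0), (-1, 0)) = 2.0 <-- minimum
d((-3, 0), (9, 10)) = 15.6205
d((-3, 0), (7, 0)) = 10.0
d((-5, -3), (-1, 0)) = 5.0
d((-5, -3), (9, 10)) = 19.105
d((-5, -3), (7, 0)) = 12.3693
d((-1, 0), (9, 10)) = 14.1421
d((-1, 0), (7, 0)) = 8.0
d((9, 10), (7, 0)) = 10.198

Closest pair: (-3, 0) and (-1, 0) with distance 2.0

The closest pair is (-3, 0) and (-1, 0) with Euclidean distance 2.0. For 5 points, brute-force pairwise comparison is shown above. For large n, the divide-and-conquer algorithm (sort by x, recurse on halves, check the dividing strip) achieves O(n log n).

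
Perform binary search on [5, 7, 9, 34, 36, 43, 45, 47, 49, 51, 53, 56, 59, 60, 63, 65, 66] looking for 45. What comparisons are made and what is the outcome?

Binary search for 45 in [5, 7, 9, 34, 36, 43, 45, 47, 49, 51, 53, 56, 59, 60, 63, 65, 66]:

lo=0, hi=16, mid=8, arr[mid]=49 -> 49 > 45, search left half
lo=0, hi=7, mid=3, arr[mid]=34 -> 34 < 45, search right half
lo=4, hi=7, mid=5, arr[mid]=43 -> 43 < 45, search right half
lo=6, hi=7, mid=6, arr[mid]=45 -> Found target at index 6!

Binary search finds 45 at index 6 after 4 comparisons. The search repeatedly halves the search space by comparing with the middle element.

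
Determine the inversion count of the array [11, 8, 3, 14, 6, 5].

Finding inversions in [11, 8, 3, 14, 6, 5]:

(0, 1): arr[0]=11 > arr[1]=8
(0, 2): arr[0]=11 > arr[2]=3
(0, 4): arr[0]=11 > arr[4]=6
(0, 5): arr[0]=11 > arr[5]=5
(1, 2): arr[1]=8 > arr[2]=3
(1, 4): arr[1]=8 > arr[4]=6
(1, 5): arr[1]=8 > arr[5]=5
(3, 4): arr[3]=14 > arr[4]=6
(3, 5): arr[3]=14 > arr[5]=5
(4, 5): arr[4]=6 > arr[5]=5

Total inversions: 10

The array has 10 inversion(s): (0,1), (0,2), (0,4), (0,5), (1,2), (1,4), (1,5), (3,4), (3,5), (4,5). Each pair (i,j) satisfies i < j and arr[i] > arr[j].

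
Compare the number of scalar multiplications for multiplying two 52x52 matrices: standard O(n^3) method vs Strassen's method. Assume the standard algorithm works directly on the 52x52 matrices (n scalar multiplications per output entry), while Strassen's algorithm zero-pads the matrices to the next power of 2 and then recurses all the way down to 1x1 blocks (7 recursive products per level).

Matrix multiplication for 52x52 matrices:

Strassen's algorithm requires power-of-2 dimensions. Pad 52x52 to 64x64 (next power of 2).

Standard algorithm: 52^3 = 140608 multiplications
Strassen's algorithm: 7^(log2(64)) = 7^6 = 117649 multiplications
Savings: 140608 - 117649 = 22959 multiplications

Standard: 140608 multiplications (52^3). Strassen: 117649 multiplications (7^6, after padding to 64x64). Strassen reduces 8 recursive multiplications to 7 at each level.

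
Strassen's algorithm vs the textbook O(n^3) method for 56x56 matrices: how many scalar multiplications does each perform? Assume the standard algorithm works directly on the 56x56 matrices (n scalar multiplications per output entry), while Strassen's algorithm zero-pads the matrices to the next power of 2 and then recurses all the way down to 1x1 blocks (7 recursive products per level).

Matrix multiplication for 56x56 matrices:

Strassen's algorithm requires power-of-2 dimensions. Pad 56x56 to 64x64 (next power of 2).

Standard algorithm: 56^3 = 175616 multiplications
Strassen's algorithm: 7^(log2(64)) = 7^6 = 117649 multiplications
Savings: 175616 - 117649 = 57967 multiplications

Standard: 175616 multiplications (56^3). Strassen: 117649 multiplications (7^6, after padding to 64x64). Strassen reduces 8 recursive multiplications to 7 at each level.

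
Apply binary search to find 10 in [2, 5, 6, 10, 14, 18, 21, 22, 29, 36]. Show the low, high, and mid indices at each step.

Binary search for 10 in [2, 5, 6, 10, 14, 18, 21, 22, 29, 36]:

lo=0, hi=9, mid=4, arr[mid]=14 -> 14 > 10, search left half
lo=0, hi=3, mid=1, arr[mid]=5 -> 5 < 10, search right half
lo=2, hi=3, mid=2, arr[mid]=6 -> 6 < 10, search right half
lo=3, hi=3, mid=3, arr[mid]=10 -> Found target at index 3!

Binary search finds 10 at index 3 after 4 comparisons. The search repeatedly halves the search space by comparing with the middle element.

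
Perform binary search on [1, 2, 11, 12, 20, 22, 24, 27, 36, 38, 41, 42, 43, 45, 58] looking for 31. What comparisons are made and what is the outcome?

Binary search for 31 in [1, 2, 11, 12, 20, 22, 24, 27, 36, 38, 41, 42, 43, 45, 58]:

lo=0, hi=14, mid=7, arr[mid]=27 -> 27 < 31, search right half
lo=8, hi=14, mid=11, arr[mid]=42 -> 42 > 31, search left half
lo=8, hi=10, mid=9, arr[mid]=38 -> 38 > 31, search left half
lo=8, hi=8, mid=8, arr[mid]=36 -> 36 > 31, search left half
lo=8 > hi=7, target 31 not found

Binary search determines that 31 is not in the array after 4 comparisons. The search space was exhausted without finding the target.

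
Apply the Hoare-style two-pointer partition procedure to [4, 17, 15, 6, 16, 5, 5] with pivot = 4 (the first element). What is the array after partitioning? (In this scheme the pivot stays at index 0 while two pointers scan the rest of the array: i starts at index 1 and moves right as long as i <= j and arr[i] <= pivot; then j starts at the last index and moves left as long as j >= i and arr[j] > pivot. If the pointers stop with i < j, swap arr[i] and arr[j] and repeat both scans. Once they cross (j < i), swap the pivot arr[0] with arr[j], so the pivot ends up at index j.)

Hoare-style two-pointer partition with pivot = 4:

Initial array: [4, 17, 15, 6, 16, 5, 5]

Pointers start at i = 1, j = 6.
i ends at 1, j ends at 0: the pointers have crossed (j < i), so scanning stops.

j = 0, so swapping arr[0] with arr[j] leaves the pivot at position 0: [4, 17, 15, 6, 16, 5, 5]
Pivot position: 0

After partitioning with pivot 4, the array becomes [4, 17, 15, 6, 16, 5, 5]. The pivot is placed at index 0. All elements to the left of the pivot are <= 4, and all elements to the right are > 4.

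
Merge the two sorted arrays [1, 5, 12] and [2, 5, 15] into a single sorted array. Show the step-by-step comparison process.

Merging process:

Compare 1 vs 2: take 1 from left. Merged: [1]
Compare 5 vs 2: take 2 from right. Merged: [1, 2]
Compare 5 vs 5: take 5 from left. Merged: [1, 2, 5]
Compare 12 vs 5: take 5 from right. Merged: [1, 2, 5, 5]
Compare 12 vs 15: take 12 from left. Merged: [1, 2, 5, 5, 12]
Append remaining from right: [15]. Merged: [1, 2, 5, 5, 12, 15]

Final merged array: [1, 2, 5, 5, 12, 15]
Total comparisons: 5

The merged array is [1, 2, 5, 5, 12, 15], requiring 5 comparisons. The merge step runs in O(n) time where n is the total number of elements.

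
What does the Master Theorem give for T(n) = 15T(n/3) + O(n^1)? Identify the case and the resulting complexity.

Master Theorem for T(n) = 15T(n/3) + O(n^1):

a = 15, b = 3, c = 1
log_b(a) = log_3(15) = 2.4650

Case 1: c = 1 < log_3(15) = 2.4650
T(n) = O(n^(log_3 15))

For T(n) = 15T(n/3) + O(n^1): log_3(15) = 2.4650. This is Case 1 of the Master Theorem (c < log_b(a), work dominated by leaves), giving O(n^(log_3 15)).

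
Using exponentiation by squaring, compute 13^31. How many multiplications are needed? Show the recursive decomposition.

Computing 13^31 by squaring (build up from 13^1; each line after the first costs one multiplication):

13^1 = 13
13^2 = (13^1)^2 = 13^2 = 169
13^3 = 13 * 13^2 = 13 * 169 = 2197
13^6 = (13^3)^2 = 2197^2 = 4826809
13^7 = 13 * 13^6 = 13 * 4826809 = 62748517
13^14 = (13^7)^2 = 62748517^2 = 3937376385699289
13^15 = 13 * 13^14 = 13 * 3937376385699289 = 51185893014090757
13^30 = (13^15)^2 = 51185893014090757^2 = 2619995643649944960380551432833049
13^31 = 13 * 13^30 = 13 * 2619995643649944960380551432833049 = 34059943367449284484947168626829637

Result: 34059943367449284484947168626829637
Multiplications needed: 8 (8 lines after 13^1)

13^31 = 34059943367449284484947168626829637. Using exponentiation by squaring, this requires 8 multiplications. The key idea: if the exponent is even, square the half-power; if odd, multiply by the base once.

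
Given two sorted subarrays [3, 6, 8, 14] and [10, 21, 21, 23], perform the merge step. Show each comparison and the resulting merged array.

Merging process:

Compare 3 vs 10: take 3 from left. Merged: [3]
Compare 6 vs 10: take 6 from left. Merged: [3, 6]
Compare 8 vs 10: take 8 from left. Merged: [3, 6, 8]
Compare 14 vs 10: take 10 from right. Merged: [3, 6, 8, 10]
Compare 14 vs 21: take 14 from left. Merged: [3, 6, 8, 10, 14]
Append remaining from right: [21, 21, 23]. Merged: [3, 6, 8, 10, 14, 21, 21, 23]

Final merged array: [3, 6, 8, 10, 14, 21, 21, 23]
Total comparisons: 5

The merged array is [3, 6, 8, 10, 14, 21, 21, 23], requiring 5 comparisons. The merge step runs in O(n) time where n is the total number of elements.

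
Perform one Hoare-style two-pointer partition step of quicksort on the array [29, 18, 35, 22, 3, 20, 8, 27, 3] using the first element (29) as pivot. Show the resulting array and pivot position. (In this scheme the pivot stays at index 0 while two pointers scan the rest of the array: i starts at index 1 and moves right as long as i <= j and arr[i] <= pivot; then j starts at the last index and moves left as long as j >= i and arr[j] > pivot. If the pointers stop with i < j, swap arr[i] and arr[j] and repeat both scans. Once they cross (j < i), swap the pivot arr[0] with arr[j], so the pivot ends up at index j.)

Hoare-style two-pointer partition with pivot = 29:

Initial array: [29, 18, 35, 22, 3, 20, 8, 27, 3]

Pointers start at i = 1, j = 8.
i stops at index 2 (arr[2]=35 > 29), j stops at index 8 (arr[8]=3 <= 29): swap arr[2] and arr[8], array becomes [29, 18, 3, 22, 3, 20, 8, 27, 35]
i ends at 8, j ends at 7: the pointers have crossed (j < i), so scanning stops.

Swap pivot arr[0] with arr[7] to place pivot at position 7: [27, 18, 3, 22, 3, 20, 8, 29, 35]
Pivot position: 7

After partitioning with pivot 29, the array becomes [27, 18, 3, 22, 3, 20, 8, 29, 35]. The pivot is placed at index 7. All elements to the left of the pivot are <= 29, and all elements to the right are > 29.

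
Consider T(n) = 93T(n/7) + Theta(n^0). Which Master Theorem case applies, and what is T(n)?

Master Theorem for T(n) = 93T(n/7) + O(n^0):

a = 93, b = 7, c = 0
log_b(a) = log_7(93) = 2.3293

Case 1: c = 0 < log_7(93) = 2.3293
T(n) = O(n^(log_7 93))

For T(n) = 93T(n/7) + O(n^0): log_7(93) = 2.3293. This is Case 1 of the Master Theorem (c < log_b(a), work dominated by leaves), giving O(n^(log_7 93)).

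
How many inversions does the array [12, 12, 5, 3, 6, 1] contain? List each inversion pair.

Finding inversions in [12, 12, 5, 3, 6, 1]:

(0, 2): arr[0]=12 > arr[2]=5
(0, 3): arr[0]=12 > arr[3]=3
(0, 4): arr[0]=12 > arr[4]=6
(0, 5): arr[0]=12 > arr[5]=1
(1, 2): arr[1]=12 > arr[2]=5
(1, 3): arr[1]=12 > arr[3]=3
(1, 4): arr[1]=12 > arr[4]=6
(1, 5): arr[1]=12 > arr[5]=1
(2, 3): arr[2]=5 > arr[3]=3
(2, 5): arr[2]=5 > arr[5]=1
(3, 5): arr[3]=3 > arr[5]=1
(4, 5): arr[4]=6 > arr[5]=1

Total inversions: 12

The array has 12 inversion(s): (0,2), (0,3), (0,4), (0,5), (1,2), (1,3), (1,4), (1,5), (2,3), (2,5), (3,5), (4,5). Each pair (i,j) satisfies i < j and arr[i] > arr[j].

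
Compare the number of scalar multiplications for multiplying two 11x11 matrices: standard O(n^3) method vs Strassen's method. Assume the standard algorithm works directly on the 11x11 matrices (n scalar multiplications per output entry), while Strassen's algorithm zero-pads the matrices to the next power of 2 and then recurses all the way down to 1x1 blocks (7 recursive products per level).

Matrix multiplication for 11x11 matrices:

Strassen's algorithm requires power-of-2 dimensions. Pad 11x11 to 16x16 (next power of 2).

Standard algorithm: 11^3 = 1331 multiplications
Strassen's algorithm: 7^(log2(16)) = 7^4 = 2401 multiplications
Difference: 1331 - 2401 = -1070 (Strassen uses MORE here due to padding overhead — for small or just-over-power-of-2 n, padding can outweigh the per-level savings)

Standard: 1331 multiplications (11^3). Strassen: 2401 multiplications (7^4, after padding to 16x16). Strassen reduces 8 recursive multiplications to 7 at each level.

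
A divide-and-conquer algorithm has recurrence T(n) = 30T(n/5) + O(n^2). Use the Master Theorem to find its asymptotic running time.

Master Theorem for T(n) = 30T(n/5) + O(n^2):

a = 30, b = 5, c = 2
log_b(a) = log_5(30) = 2.1133

Case 1: c = 2 < log_5(30) = 2.1133
T(n) = O(n^(log_5 30))

For T(n) = 30T(n/5) + O(n^2): log_5(30) = 2.1133. This is Case 1 of the Master Theorem (c < log_b(a), work dominated by leaves), giving O(n^(log_5 30)).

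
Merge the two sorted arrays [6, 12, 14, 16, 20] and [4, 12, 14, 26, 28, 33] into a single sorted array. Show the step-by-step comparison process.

Merging process:

Compare 6 vs 4: take 4 from right. Merged: [4]
Compare 6 vs 12: take 6 from left. Merged: [4, 6]
Compare 12 vs 12: take 12 from left. Merged: [4, 6, 12]
Compare 14 vs 12: take 12 from right. Merged: [4, 6, 12, 12]
Compare 14 vs 14: take 14 from left. Merged: [4, 6, 12, 12, 14]
Compare 16 vs 14: take 14 from right. Merged: [4, 6, 12, 12, 14, 14]
Compare 16 vs 26: take 16 from left. Merged: [4, 6, 12, 12, 14, 14, 16]
Compare 20 vs 26: take 20 from left. Merged: [4, 6, 12, 12, 14, 14, 16, 20]
Append remaining from right: [26, 28, 33]. Merged: [4, 6, 12, 12, 14, 14, 16, 20, 26, 28, 33]

Final merged array: [4, 6, 12, 12, 14, 14, 16, 20, 26, 28, 33]
Total comparisons: 8

The merged array is [4, 6, 12, 12, 14, 14, 16, 20, 26, 28, 33], requiring 8 comparisons. The merge step runs in O(n) time where n is the total number of elements.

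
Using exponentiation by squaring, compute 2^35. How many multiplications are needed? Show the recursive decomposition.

Computing 2^35 by squaring (build up from 2^1; each line after the first costs one multiplication):

2^1 = 2
2^2 = (2^1)^2 = 2^2 = 4
2^4 = (2^2)^2 = 4^2 = 16
2^8 = (2^4)^2 = 16^2 = 256
2^16 = (2^8)^2 = 256^2 = 65536
2^17 = 2 * 2^16 = 2 * 65536 = 131072
2^34 = (2^17)^2 = 131072^2 = 17179869184
2^35 = 2 * 2^34 = 2 * 17179869184 = 34359738368

Result: 34359738368
Multiplications needed: 7 (7 lines after 2^1)

2^35 = 34359738368. Using exponentiation by squaring, this requires 7 multiplications. The key idea: if the exponent is even, square the half-power; if odd, multiply by the base once.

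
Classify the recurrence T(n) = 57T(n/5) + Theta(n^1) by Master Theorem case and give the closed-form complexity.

Master Theorem for T(n) = 57T(n/5) + O(n^1):

a = 57, b = 5, c = 1
log_b(a) = log_5(57) = 2.5121

Case 1: c = 1 < log_5(57) = 2.5121
T(n) = O(n^(log_5 57))

For T(n) = 57T(n/5) + O(n^1): log_5(57) = 2.5121. This is Case 1 of the Master Theorem (c < log_b(a), work dominated by leaves), giving O(n^(log_5 57)).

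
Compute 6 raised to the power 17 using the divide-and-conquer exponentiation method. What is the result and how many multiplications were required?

Computing 6^17 by squaring (build up from 6^1; each line after the first costs one multiplication):

6^1 = 6
6^2 = (6^1)^2 = 6^2 = 36
6^4 = (6^2)^2 = 36^2 = 1296
6^8 = (6^4)^2 = 1296^2 = 1679616
6^16 = (6^8)^2 = 1679616^2 = 2821109907456
6^17 = 6 * 6^16 = 6 * 2821109907456 = 16926659444736

Result: 16926659444736
Multiplications needed: 5 (5 lines after 6^1)

6^17 = 16926659444736. Using exponentiation by squaring, this requires 5 multiplications. The key idea: if the exponent is even, square the half-power; if odd, multiply by the base once.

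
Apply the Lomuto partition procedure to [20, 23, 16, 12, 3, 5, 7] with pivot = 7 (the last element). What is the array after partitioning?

Lomuto partition with pivot = 7:

Initial array: [20, 23, 16, 12, 3, 5, 7]

arr[0]=20 > 7: no swap
arr[1]=23 > 7: no swap
arr[2]=16 > 7: no swap
arr[3]=12 > 7: no swap
arr[4]=3 <= 7: swap with position 0, array becomes [3, 23, 16, 12, 20, 5, 7]
arr[5]=5 <= 7: swap with position 1, array becomes [3, 5, 16, 12, 20, 23, 7]

Place pivot at position 2: [3, 5, 7, 12, 20, 23, 16]
Pivot position: 2

After partitioning with pivot 7, the array becomes [3, 5, 7, 12, 20, 23, 16]. The pivot is placed at index 2. All elements to the left of the pivot are <= 7, and all elements to the right are > 7.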